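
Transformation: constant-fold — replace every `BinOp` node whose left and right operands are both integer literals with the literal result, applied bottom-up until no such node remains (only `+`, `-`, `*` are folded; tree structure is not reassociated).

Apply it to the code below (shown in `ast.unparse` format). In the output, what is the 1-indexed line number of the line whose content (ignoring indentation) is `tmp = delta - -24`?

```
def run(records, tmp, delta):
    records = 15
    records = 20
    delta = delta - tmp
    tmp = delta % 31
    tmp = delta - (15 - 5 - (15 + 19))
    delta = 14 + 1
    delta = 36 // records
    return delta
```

Transformed code:
def run(records, tmp, delta):
    records = 15
    records = 20
    delta = delta - tmp
    tmp = delta % 31
    tmp = delta - -24
    delta = 15
    delta = 36 // records
    return delta

6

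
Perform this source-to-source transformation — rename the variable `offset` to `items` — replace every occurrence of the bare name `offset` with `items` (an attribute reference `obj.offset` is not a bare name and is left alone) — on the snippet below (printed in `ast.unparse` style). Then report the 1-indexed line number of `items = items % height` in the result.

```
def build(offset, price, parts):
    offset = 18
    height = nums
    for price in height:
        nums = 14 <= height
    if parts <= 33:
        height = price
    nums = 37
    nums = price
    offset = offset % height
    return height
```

Transformed code:
def build(items, price, parts):
    items = 18
    height = nums
    for price in height:
        nums = 14 <= height
    if parts <= 33:
        height = price
    nums = 37
    nums = price
    items = items % height
    return height

10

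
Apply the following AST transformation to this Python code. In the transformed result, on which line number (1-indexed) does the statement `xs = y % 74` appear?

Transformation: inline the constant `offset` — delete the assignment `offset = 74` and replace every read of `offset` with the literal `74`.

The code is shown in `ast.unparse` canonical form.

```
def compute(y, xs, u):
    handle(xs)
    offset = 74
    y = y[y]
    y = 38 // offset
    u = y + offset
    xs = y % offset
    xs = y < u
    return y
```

Transformed code:
def compute(y, xs, u):
    handle(xs)
    y = y[y]
    y = 38 // 74
    u = y + 74
    xs = y % 74
    xs = y < u
    return y

6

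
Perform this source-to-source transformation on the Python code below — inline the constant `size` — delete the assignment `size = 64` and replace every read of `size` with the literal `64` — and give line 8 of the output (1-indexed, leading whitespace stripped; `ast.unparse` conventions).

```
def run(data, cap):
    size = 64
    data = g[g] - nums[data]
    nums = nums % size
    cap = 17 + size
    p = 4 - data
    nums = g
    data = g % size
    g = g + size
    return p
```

g = g + 64

Transformed code:
def run(data, cap):
    data = g[g] - nums[data]
    nums = nums % 64
    cap = 17 + 64
    p = 4 - data
    nums = g
    data = g % 64
    g = g + 64
    return p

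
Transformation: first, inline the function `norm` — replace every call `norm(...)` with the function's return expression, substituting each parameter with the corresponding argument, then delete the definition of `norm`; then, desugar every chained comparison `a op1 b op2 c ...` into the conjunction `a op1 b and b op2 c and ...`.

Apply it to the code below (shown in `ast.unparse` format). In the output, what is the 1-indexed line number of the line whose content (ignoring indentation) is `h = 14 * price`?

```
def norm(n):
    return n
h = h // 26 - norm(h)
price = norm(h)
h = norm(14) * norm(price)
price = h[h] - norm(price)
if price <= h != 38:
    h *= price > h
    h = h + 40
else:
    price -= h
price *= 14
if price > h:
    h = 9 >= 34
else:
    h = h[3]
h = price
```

3

Transformed code:
h = h // 26 - h
price = h
h = 14 * price
price = h[h] - price
if price <= h and h != 38:
    h *= price > h
    h = h + 40
else:
    price -= h
price *= 14
if price > h:
    h = 9 >= 34
else:
    h = h[3]
h = price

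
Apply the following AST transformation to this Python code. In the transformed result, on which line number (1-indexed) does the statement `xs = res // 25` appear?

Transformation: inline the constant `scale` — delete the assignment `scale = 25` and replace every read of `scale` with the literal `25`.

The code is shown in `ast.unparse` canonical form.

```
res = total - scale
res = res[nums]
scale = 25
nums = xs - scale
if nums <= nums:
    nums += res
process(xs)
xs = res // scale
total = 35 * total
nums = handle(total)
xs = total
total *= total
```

7

Transformed code:
res = total - 25
res = res[nums]
nums = xs - 25
if nums <= nums:
    nums += res
process(xs)
xs = res // 25
total = 35 * total
nums = handle(total)
xs = total
total *= total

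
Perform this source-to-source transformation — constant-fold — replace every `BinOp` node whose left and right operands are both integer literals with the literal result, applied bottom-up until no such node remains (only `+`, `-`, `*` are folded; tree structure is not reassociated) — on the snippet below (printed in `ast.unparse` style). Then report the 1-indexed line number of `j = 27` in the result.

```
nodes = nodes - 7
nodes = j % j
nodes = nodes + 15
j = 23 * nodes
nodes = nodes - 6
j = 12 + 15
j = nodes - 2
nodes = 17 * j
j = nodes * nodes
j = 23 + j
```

6

Transformed code:
nodes = nodes - 7
nodes = j % j
nodes = nodes + 15
j = 23 * nodes
nodes = nodes - 6
j = 27
j = nodes - 2
nodes = 17 * j
j = nodes * nodes
j = 23 + j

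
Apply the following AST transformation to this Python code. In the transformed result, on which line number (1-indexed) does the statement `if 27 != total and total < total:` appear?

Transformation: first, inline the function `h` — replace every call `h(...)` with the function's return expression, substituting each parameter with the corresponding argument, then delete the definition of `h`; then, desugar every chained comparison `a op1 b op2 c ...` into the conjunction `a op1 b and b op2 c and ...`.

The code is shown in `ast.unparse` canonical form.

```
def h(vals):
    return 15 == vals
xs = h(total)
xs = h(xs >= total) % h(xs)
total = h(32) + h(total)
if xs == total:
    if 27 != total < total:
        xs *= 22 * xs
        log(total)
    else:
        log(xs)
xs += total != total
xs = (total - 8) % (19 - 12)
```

Transformed code:
xs = 15 == total
xs = (15 == (xs >= total)) % (15 == xs)
total = (15 == 32) + (15 == total)
if xs == total:
    if 27 != total and total < total:
        xs *= 22 * xs
        log(total)
    else:
        log(xs)
xs += total != total
xs = (total - 8) % (19 - 12)

5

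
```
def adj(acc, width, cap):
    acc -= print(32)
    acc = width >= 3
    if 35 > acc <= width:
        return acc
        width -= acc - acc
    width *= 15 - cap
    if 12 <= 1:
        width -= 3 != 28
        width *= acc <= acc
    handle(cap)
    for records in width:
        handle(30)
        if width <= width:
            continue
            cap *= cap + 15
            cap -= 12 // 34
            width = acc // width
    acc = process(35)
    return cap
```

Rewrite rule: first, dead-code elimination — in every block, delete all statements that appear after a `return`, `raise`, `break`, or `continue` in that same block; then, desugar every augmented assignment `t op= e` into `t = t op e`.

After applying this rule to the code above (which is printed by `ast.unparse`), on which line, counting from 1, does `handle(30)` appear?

Transformed code:
def adj(acc, width, cap):
    acc = acc - print(32)
    acc = width >= 3
    if 35 > acc <= width:
        return acc
    width = width * (15 - cap)
    if 12 <= 1:
        width = width - (3 != 28)
        width = width * (acc <= acc)
    handle(cap)
    for records in width:
        handle(30)
        if width <= width:
            continue
    acc = process(35)
    return cap

12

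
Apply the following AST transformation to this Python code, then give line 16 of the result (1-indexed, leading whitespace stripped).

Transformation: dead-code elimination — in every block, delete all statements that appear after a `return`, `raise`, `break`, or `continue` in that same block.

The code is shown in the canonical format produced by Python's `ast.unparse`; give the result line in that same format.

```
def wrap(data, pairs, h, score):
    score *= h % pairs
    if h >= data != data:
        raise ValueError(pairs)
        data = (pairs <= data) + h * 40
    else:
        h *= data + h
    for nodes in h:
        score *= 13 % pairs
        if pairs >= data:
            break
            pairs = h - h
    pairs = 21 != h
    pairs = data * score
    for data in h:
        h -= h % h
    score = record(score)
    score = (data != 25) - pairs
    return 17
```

Transformed code:
def wrap(data, pairs, h, score):
    score *= h % pairs
    if h >= data != data:
        raise ValueError(pairs)
    else:
        h *= data + h
    for nodes in h:
        score *= 13 % pairs
        if pairs >= data:
            break
    pairs = 21 != h
    pairs = data * score
    for data in h:
        h -= h % h
    score = record(score)
    score = (data != 25) - pairs
    return 17

score = (data != 25) - pairs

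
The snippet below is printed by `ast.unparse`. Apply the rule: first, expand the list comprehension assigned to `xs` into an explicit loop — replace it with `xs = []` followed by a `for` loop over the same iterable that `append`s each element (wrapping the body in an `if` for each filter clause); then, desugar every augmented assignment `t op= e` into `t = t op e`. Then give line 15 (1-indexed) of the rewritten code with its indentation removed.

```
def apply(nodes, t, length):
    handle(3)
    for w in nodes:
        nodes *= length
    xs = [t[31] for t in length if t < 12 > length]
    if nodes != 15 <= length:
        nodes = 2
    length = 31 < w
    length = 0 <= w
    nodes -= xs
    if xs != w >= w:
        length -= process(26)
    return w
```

Transformed code:
def apply(nodes, t, length):
    handle(3)
    for w in nodes:
        nodes = nodes * length
    xs = []
    for t in length:
        if t < 12 > length:
            xs.append(t[31])
    if nodes != 15 <= length:
        nodes = 2
    length = 31 < w
    length = 0 <= w
    nodes = nodes - xs
    if xs != w >= w:
        length = length - process(26)
    return w

length = length - process(26)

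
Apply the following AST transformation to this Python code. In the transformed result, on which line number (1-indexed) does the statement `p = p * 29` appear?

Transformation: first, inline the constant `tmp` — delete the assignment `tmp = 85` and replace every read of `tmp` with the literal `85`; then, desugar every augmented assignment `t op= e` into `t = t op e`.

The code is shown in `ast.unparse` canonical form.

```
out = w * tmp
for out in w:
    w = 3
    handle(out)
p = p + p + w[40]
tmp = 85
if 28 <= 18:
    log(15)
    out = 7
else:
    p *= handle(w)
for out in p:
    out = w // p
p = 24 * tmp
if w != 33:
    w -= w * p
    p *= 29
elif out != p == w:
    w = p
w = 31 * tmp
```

16

Transformed code:
out = w * 85
for out in w:
    w = 3
    handle(out)
p = p + p + w[40]
if 28 <= 18:
    log(15)
    out = 7
else:
    p = p * handle(w)
for out in p:
    out = w // p
p = 24 * 85
if w != 33:
    w = w - w * p
    p = p * 29
elif out != p == w:
    w = p
w = 31 * 85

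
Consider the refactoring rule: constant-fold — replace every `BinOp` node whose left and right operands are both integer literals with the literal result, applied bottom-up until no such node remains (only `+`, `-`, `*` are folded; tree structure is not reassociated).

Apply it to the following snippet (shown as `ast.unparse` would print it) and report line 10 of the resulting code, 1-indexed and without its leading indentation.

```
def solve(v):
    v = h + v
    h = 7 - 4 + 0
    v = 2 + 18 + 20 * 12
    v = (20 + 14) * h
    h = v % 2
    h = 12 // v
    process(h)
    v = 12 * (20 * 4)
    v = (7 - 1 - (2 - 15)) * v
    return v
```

Transformed code:
def solve(v):
    v = h + v
    h = 3
    v = 260
    v = 34 * h
    h = v % 2
    h = 12 // v
    process(h)
    v = 960
    v = 19 * v
    return v

v = 19 * v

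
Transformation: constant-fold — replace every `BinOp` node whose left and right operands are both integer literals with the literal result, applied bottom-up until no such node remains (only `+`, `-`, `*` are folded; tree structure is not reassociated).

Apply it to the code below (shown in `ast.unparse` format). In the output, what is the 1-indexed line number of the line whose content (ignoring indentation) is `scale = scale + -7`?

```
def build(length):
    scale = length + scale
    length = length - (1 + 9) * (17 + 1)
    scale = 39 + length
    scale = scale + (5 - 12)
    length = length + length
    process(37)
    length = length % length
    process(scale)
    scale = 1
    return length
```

Transformed code:
def build(length):
    scale = length + scale
    length = length - 180
    scale = 39 + length
    scale = scale + -7
    length = length + length
    process(37)
    length = length % length
    process(scale)
    scale = 1
    return length

5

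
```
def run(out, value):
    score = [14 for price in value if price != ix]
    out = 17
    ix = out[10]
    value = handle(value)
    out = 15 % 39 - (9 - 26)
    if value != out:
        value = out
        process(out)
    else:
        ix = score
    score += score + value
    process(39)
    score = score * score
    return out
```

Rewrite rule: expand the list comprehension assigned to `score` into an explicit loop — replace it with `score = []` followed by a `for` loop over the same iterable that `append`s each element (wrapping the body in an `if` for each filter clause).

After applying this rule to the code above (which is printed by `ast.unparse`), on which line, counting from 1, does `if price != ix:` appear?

4

Transformed code:
def run(out, value):
    score = []
    for price in value:
        if price != ix:
            score.append(14)
    out = 17
    ix = out[10]
    value = handle(value)
    out = 15 % 39 - (9 - 26)
    if value != out:
        value = out
        process(out)
    else:
        ix = score
    score += score + value
    process(39)
    score = score * score
    return out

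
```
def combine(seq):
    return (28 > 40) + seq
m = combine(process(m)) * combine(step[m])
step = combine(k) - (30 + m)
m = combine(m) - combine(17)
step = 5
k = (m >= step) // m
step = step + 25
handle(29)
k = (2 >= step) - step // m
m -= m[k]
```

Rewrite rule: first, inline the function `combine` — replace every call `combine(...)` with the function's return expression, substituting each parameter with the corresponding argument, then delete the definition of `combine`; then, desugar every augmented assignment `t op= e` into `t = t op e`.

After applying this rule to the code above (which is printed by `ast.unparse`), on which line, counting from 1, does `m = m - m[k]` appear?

Transformed code:
m = ((28 > 40) + process(m)) * ((28 > 40) + step[m])
step = (28 > 40) + k - (30 + m)
m = (28 > 40) + m - ((28 > 40) + 17)
step = 5
k = (m >= step) // m
step = step + 25
handle(29)
k = (2 >= step) - step // m
m = m - m[k]

9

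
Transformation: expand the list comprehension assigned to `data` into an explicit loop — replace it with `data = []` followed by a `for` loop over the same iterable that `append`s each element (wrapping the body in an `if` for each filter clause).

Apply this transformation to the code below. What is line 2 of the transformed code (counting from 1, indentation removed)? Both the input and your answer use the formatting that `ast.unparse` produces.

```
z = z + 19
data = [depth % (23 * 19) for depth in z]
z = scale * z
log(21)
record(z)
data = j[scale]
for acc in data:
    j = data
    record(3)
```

Transformed code:
z = z + 19
data = []
for depth in z:
    data.append(depth % (23 * 19))
z = scale * z
log(21)
record(z)
data = j[scale]
for acc in data:
    j = data
    record(3)

data = []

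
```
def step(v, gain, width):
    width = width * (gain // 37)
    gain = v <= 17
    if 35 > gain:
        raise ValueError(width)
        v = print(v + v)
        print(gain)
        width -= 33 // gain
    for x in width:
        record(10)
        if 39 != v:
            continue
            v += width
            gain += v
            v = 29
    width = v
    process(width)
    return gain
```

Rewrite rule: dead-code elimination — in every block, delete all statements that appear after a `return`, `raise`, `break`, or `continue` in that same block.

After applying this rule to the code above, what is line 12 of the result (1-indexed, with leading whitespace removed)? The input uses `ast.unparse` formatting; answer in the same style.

return gain

Transformed code:
def step(v, gain, width):
    width = width * (gain // 37)
    gain = v <= 17
    if 35 > gain:
        raise ValueError(width)
    for x in width:
        record(10)
        if 39 != v:
            continue
    width = v
    process(width)
    return gain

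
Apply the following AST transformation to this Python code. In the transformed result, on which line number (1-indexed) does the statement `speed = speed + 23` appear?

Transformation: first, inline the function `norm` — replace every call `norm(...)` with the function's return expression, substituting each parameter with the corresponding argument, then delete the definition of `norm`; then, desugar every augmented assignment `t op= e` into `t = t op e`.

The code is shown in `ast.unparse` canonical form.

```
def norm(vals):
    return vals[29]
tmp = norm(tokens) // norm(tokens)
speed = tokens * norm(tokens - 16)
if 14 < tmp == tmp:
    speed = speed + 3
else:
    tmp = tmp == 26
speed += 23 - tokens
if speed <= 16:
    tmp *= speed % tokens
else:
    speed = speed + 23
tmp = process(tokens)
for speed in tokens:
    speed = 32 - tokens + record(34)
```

11

Transformed code:
tmp = tokens[29] // tokens[29]
speed = tokens * (tokens - 16)[29]
if 14 < tmp == tmp:
    speed = speed + 3
else:
    tmp = tmp == 26
speed = speed + (23 - tokens)
if speed <= 16:
    tmp = tmp * (speed % tokens)
else:
    speed = speed + 23
tmp = process(tokens)
for speed in tokens:
    speed = 32 - tokens + record(34)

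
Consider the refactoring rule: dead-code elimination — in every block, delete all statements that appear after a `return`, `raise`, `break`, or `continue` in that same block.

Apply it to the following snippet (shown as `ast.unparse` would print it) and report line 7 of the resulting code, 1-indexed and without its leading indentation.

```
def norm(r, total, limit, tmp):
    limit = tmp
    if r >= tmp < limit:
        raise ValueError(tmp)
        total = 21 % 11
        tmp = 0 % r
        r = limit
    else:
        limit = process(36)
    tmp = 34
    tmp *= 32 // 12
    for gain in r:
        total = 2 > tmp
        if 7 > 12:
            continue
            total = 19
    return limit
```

tmp = 34

Transformed code:
def norm(r, total, limit, tmp):
    limit = tmp
    if r >= tmp < limit:
        raise ValueError(tmp)
    else:
        limit = process(36)
    tmp = 34
    tmp *= 32 // 12
    for gain in r:
        total = 2 > tmp
        if 7 > 12:
            continue
    return limit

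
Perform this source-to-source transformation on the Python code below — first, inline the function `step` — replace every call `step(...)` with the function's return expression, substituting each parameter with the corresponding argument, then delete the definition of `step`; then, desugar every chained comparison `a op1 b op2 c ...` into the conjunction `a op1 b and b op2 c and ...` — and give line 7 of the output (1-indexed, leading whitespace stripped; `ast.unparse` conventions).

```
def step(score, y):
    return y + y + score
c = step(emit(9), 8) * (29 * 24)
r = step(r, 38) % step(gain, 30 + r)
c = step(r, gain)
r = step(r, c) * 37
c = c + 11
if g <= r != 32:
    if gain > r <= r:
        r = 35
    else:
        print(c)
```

if gain > r and r <= r:

Transformed code:
c = (8 + 8 + emit(9)) * (29 * 24)
r = (38 + 38 + r) % (30 + r + (30 + r) + gain)
c = gain + gain + r
r = (c + c + r) * 37
c = c + 11
if g <= r and r != 32:
    if gain > r and r <= r:
        r = 35
    else:
        print(c)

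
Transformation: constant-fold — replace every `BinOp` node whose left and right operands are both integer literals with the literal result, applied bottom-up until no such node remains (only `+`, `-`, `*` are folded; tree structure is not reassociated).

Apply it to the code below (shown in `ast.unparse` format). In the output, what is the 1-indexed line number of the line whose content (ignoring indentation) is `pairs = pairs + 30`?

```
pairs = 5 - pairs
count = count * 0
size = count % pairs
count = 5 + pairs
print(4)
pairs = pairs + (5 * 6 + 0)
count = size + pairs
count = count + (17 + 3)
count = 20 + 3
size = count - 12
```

Transformed code:
pairs = 5 - pairs
count = count * 0
size = count % pairs
count = 5 + pairs
print(4)
pairs = pairs + 30
count = size + pairs
count = count + 20
count = 23
size = count - 12

6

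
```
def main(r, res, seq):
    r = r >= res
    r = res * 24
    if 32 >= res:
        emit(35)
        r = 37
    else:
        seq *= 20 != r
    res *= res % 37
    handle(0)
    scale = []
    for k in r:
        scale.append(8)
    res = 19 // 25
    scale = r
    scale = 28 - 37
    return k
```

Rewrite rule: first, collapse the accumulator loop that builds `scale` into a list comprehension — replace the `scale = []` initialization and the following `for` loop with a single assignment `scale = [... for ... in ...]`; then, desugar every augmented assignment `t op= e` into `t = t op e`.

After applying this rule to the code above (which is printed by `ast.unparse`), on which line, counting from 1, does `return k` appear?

Transformed code:
def main(r, res, seq):
    r = r >= res
    r = res * 24
    if 32 >= res:
        emit(35)
        r = 37
    else:
        seq = seq * (20 != r)
    res = res * (res % 37)
    handle(0)
    scale = [8 for k in r]
    res = 19 // 25
    scale = r
    scale = 28 - 37
    return k

15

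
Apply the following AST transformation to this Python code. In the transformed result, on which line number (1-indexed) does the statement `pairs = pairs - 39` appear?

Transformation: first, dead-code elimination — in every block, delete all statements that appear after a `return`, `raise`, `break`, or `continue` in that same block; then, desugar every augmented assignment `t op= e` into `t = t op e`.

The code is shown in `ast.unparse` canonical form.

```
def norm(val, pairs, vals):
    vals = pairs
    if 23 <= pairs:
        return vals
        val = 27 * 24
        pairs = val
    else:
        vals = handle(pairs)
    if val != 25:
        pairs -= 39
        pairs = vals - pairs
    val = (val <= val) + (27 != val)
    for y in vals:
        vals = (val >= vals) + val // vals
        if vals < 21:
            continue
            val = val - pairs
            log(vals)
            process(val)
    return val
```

8

Transformed code:
def norm(val, pairs, vals):
    vals = pairs
    if 23 <= pairs:
        return vals
    else:
        vals = handle(pairs)
    if val != 25:
        pairs = pairs - 39
        pairs = vals - pairs
    val = (val <= val) + (27 != val)
    for y in vals:
        vals = (val >= vals) + val // vals
        if vals < 21:
            continue
    return val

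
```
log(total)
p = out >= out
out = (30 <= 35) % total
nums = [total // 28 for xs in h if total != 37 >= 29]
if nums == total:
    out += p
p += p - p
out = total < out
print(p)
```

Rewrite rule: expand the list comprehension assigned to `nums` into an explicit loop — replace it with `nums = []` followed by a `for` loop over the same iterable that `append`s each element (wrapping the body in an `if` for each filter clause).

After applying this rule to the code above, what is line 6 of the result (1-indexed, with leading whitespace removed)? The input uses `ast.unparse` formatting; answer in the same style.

Transformed code:
log(total)
p = out >= out
out = (30 <= 35) % total
nums = []
for xs in h:
    if total != 37 >= 29:
        nums.append(total // 28)
if nums == total:
    out += p
p += p - p
out = total < out
print(p)

if total != 37 >= 29:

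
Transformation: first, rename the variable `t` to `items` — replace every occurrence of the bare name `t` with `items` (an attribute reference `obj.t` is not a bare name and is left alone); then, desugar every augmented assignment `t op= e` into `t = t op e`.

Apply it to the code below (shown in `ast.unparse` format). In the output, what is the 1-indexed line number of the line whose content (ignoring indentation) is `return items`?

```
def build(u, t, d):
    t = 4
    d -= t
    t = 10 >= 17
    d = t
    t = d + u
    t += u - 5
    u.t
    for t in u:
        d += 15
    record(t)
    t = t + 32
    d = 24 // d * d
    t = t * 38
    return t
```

15

Transformed code:
def build(u, items, d):
    items = 4
    d = d - items
    items = 10 >= 17
    d = items
    items = d + u
    items = items + (u - 5)
    u.t
    for items in u:
        d = d + 15
    record(items)
    items = items + 32
    d = 24 // d * d
    items = items * 38
    return items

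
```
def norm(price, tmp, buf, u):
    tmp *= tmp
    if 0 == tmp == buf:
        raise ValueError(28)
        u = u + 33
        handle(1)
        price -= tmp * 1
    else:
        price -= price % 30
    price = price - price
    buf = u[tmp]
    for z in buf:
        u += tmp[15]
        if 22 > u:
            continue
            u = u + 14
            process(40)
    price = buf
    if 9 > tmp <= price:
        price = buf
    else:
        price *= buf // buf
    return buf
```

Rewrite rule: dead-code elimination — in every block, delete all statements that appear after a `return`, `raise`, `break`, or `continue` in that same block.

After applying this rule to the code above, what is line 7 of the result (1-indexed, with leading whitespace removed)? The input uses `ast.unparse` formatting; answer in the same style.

Transformed code:
def norm(price, tmp, buf, u):
    tmp *= tmp
    if 0 == tmp == buf:
        raise ValueError(28)
    else:
        price -= price % 30
    price = price - price
    buf = u[tmp]
    for z in buf:
        u += tmp[15]
        if 22 > u:
            continue
    price = buf
    if 9 > tmp <= price:
        price = buf
    else:
        price *= buf // buf
    return buf

price = price - price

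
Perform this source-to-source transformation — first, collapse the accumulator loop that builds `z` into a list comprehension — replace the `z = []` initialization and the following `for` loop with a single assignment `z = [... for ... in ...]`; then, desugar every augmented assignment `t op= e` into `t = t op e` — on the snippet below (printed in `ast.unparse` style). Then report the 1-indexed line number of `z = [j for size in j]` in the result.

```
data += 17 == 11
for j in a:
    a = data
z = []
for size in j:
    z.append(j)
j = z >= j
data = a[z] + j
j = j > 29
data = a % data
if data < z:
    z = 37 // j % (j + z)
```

Transformed code:
data = data + (17 == 11)
for j in a:
    a = data
z = [j for size in j]
j = z >= j
data = a[z] + j
j = j > 29
data = a % data
if data < z:
    z = 37 // j % (j + z)

4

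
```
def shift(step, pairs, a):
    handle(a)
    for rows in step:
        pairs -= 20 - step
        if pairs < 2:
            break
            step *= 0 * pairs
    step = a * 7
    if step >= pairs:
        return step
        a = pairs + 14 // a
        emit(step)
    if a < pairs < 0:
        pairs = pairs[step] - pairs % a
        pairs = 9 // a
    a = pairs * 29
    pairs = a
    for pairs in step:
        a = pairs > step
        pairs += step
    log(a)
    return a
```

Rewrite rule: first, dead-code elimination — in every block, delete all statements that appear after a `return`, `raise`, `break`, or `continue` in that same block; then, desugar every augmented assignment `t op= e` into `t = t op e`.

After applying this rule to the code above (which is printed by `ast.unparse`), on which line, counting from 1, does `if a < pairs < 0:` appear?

Transformed code:
def shift(step, pairs, a):
    handle(a)
    for rows in step:
        pairs = pairs - (20 - step)
        if pairs < 2:
            break
    step = a * 7
    if step >= pairs:
        return step
    if a < pairs < 0:
        pairs = pairs[step] - pairs % a
        pairs = 9 // a
    a = pairs * 29
    pairs = a
    for pairs in step:
        a = pairs > step
        pairs = pairs + step
    log(a)
    return a

10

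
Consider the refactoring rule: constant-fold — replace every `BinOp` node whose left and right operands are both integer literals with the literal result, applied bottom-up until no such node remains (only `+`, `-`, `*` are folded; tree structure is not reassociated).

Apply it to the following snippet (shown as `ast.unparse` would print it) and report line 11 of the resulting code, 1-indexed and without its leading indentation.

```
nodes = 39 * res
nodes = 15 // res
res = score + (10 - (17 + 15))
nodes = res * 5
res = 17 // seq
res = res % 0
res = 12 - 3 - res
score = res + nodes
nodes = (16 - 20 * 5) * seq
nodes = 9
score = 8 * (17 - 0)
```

score = 136

Transformed code:
nodes = 39 * res
nodes = 15 // res
res = score + -22
nodes = res * 5
res = 17 // seq
res = res % 0
res = 9 - res
score = res + nodes
nodes = -84 * seq
nodes = 9
score = 136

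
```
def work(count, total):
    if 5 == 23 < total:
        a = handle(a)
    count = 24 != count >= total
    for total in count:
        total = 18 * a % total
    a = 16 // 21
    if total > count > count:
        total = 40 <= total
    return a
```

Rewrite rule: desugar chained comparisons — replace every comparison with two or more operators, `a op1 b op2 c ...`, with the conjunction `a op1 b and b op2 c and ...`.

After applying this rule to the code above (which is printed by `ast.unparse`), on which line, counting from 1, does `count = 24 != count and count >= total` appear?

4

Transformed code:
def work(count, total):
    if 5 == 23 and 23 < total:
        a = handle(a)
    count = 24 != count and count >= total
    for total in count:
        total = 18 * a % total
    a = 16 // 21
    if total > count and count > count:
        total = 40 <= total
    return a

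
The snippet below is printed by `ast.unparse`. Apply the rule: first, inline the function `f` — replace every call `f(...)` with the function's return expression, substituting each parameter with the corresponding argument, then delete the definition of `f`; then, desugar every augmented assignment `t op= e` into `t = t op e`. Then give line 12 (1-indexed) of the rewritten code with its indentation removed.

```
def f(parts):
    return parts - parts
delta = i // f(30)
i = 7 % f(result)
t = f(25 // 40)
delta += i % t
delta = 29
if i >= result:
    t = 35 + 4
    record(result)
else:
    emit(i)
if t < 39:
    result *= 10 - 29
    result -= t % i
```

Transformed code:
delta = i // (30 - 30)
i = 7 % (result - result)
t = 25 // 40 - 25 // 40
delta = delta + i % t
delta = 29
if i >= result:
    t = 35 + 4
    record(result)
else:
    emit(i)
if t < 39:
    result = result * (10 - 29)
    result = result - t % i

result = result * (10 - 29)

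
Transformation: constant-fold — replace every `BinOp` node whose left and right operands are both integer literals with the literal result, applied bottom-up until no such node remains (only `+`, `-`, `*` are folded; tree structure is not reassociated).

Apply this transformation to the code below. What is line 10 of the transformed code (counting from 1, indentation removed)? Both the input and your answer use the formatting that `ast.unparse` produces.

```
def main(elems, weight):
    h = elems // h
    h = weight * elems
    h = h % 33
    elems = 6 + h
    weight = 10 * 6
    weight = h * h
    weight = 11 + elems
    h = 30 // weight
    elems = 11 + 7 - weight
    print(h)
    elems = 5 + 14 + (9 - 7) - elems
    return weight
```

elems = 18 - weight

Transformed code:
def main(elems, weight):
    h = elems // h
    h = weight * elems
    h = h % 33
    elems = 6 + h
    weight = 60
    weight = h * h
    weight = 11 + elems
    h = 30 // weight
    elems = 18 - weight
    print(h)
    elems = 21 - elems
    return weight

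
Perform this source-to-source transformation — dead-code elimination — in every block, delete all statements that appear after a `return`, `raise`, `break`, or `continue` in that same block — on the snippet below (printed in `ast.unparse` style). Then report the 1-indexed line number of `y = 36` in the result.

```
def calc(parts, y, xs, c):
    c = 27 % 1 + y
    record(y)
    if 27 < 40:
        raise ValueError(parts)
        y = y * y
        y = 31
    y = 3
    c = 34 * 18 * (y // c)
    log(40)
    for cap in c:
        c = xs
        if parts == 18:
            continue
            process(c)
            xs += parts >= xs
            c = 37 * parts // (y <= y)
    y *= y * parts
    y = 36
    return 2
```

Transformed code:
def calc(parts, y, xs, c):
    c = 27 % 1 + y
    record(y)
    if 27 < 40:
        raise ValueError(parts)
    y = 3
    c = 34 * 18 * (y // c)
    log(40)
    for cap in c:
        c = xs
        if parts == 18:
            continue
    y *= y * parts
    y = 36
    return 2

14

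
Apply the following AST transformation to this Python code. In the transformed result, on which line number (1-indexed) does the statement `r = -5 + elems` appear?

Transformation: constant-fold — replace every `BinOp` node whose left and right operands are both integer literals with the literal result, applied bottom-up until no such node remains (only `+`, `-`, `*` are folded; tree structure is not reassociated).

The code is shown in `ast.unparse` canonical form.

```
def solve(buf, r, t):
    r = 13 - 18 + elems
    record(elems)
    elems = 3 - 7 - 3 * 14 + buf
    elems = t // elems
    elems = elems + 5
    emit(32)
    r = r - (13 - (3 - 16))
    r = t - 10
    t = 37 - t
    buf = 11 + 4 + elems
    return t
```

Transformed code:
def solve(buf, r, t):
    r = -5 + elems
    record(elems)
    elems = -46 + buf
    elems = t // elems
    elems = elems + 5
    emit(32)
    r = r - 26
    r = t - 10
    t = 37 - t
    buf = 15 + elems
    return t

2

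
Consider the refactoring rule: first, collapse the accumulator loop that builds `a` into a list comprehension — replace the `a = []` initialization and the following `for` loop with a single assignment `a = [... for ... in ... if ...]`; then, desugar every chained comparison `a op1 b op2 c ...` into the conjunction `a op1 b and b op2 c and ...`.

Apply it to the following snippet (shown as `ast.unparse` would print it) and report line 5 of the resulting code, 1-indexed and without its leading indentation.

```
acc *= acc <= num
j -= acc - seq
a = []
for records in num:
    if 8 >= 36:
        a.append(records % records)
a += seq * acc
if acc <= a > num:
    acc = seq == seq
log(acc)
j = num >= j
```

Transformed code:
acc *= acc <= num
j -= acc - seq
a = [records % records for records in num if 8 >= 36]
a += seq * acc
if acc <= a and a > num:
    acc = seq == seq
log(acc)
j = num >= j

if acc <= a and a > num:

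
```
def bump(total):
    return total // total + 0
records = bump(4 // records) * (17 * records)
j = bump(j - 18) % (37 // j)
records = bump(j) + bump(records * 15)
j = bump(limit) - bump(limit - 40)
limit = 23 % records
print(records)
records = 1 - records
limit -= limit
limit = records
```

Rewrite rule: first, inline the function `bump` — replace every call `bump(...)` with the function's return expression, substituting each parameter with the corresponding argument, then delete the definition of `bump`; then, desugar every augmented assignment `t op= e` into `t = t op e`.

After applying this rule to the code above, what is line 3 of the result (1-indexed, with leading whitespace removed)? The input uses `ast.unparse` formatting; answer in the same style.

records = j // j + 0 + (records * 15 // (records * 15) + 0)

Transformed code:
records = (4 // records // (4 // records) + 0) * (17 * records)
j = ((j - 18) // (j - 18) + 0) % (37 // j)
records = j // j + 0 + (records * 15 // (records * 15) + 0)
j = limit // limit + 0 - ((limit - 40) // (limit - 40) + 0)
limit = 23 % records
print(records)
records = 1 - records
limit = limit - limit
limit = records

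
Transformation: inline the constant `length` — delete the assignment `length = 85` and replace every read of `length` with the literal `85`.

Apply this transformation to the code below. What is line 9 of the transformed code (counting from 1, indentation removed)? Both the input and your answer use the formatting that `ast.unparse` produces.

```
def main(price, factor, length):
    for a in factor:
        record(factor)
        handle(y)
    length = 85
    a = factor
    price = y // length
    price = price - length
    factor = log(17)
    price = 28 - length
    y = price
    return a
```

price = 28 - 85

Transformed code:
def main(price, factor, length):
    for a in factor:
        record(factor)
        handle(y)
    a = factor
    price = y // 85
    price = price - 85
    factor = log(17)
    price = 28 - 85
    y = price
    return a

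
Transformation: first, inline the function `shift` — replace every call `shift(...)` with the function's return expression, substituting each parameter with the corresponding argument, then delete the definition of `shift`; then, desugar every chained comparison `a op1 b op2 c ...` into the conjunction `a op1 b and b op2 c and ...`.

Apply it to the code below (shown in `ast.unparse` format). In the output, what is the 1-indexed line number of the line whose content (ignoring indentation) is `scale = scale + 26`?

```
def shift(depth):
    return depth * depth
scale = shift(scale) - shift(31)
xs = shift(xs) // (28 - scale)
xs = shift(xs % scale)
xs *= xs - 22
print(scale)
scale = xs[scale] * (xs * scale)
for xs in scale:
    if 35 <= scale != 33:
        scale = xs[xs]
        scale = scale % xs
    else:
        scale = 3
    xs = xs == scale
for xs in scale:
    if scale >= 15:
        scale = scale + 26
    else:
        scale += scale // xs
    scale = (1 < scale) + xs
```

16

Transformed code:
scale = scale * scale - 31 * 31
xs = xs * xs // (28 - scale)
xs = xs % scale * (xs % scale)
xs *= xs - 22
print(scale)
scale = xs[scale] * (xs * scale)
for xs in scale:
    if 35 <= scale and scale != 33:
        scale = xs[xs]
        scale = scale % xs
    else:
        scale = 3
    xs = xs == scale
for xs in scale:
    if scale >= 15:
        scale = scale + 26
    else:
        scale += scale // xs
    scale = (1 < scale) + xs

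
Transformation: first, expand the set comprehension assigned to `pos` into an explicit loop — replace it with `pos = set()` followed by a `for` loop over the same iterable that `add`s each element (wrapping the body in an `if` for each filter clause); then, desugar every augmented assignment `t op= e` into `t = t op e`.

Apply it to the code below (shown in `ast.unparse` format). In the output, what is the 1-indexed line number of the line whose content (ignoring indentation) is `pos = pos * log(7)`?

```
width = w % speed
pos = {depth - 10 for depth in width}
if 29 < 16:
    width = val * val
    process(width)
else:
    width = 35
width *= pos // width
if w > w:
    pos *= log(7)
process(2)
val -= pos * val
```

12

Transformed code:
width = w % speed
pos = set()
for depth in width:
    pos.add(depth - 10)
if 29 < 16:
    width = val * val
    process(width)
else:
    width = 35
width = width * (pos // width)
if w > w:
    pos = pos * log(7)
process(2)
val = val - pos * val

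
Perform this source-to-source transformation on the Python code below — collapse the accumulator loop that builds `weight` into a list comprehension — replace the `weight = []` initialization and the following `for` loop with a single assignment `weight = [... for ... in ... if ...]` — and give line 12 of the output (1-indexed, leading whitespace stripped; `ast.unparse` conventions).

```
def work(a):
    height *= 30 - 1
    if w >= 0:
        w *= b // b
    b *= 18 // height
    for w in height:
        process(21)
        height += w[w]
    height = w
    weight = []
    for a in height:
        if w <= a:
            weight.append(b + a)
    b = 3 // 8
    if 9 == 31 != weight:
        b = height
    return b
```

Transformed code:
def work(a):
    height *= 30 - 1
    if w >= 0:
        w *= b // b
    b *= 18 // height
    for w in height:
        process(21)
        height += w[w]
    height = w
    weight = [b + a for a in height if w <= a]
    b = 3 // 8
    if 9 == 31 != weight:
        b = height
    return b

if 9 == 31 != weight: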